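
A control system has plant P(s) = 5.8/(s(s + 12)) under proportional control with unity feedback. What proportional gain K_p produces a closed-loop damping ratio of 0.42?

K_p = 35.2

Closed-loop characteristic equation: s² + 12s + K_p·5.8 = 0.
So ω_n = √(5.8K_p) and 2ζω_n = 12, giving ζ = 12/(2√(5.8K_p)).
Setting ζ = 0.42: √(5.8K_p) = 12/(2·0.42) = 14.29, so K_p = 204.1/5.8 = 35.2.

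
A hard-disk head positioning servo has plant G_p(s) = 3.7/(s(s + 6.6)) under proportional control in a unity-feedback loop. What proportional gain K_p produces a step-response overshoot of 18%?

From %OS = 100·exp(−πζ/√(1−ζ²)) = 18%, ζ = −ln(0.18)/√(π²+ln²(0.18)) = 0.4791.
Characteristic equation s² + 6.6s + 3.7K_p = 0 gives ζ = 6.6/(2√(3.7K_p)).
Setting ζ = 0.4791: √(3.7K_p) = 6.6/(2·0.4791) = 6.888, so K_p = 47.44/3.7 = 12.8.

K_p = 12.8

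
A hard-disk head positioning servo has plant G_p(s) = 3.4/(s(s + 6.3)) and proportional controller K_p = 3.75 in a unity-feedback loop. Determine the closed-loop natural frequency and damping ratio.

ω_n = 3.57 rad/s, ζ = 0.882

1 + K_p·G_p(s) = 0 gives s² + 6.3s + 12.75 = 0.
So ω_n² = 12.75 ⇒ ω_n = 3.571 rad/s, and ζ = 6.3/(2ω_n) = 0.882.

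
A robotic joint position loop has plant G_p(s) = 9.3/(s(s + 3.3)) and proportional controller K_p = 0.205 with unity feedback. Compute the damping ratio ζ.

ζ = 1.19

1 + K_p·G_p(s) = 0 gives s² + 3.3s + 1.907 = 0.
Matching s² + 2ζω_n s + ω_n²: ω_n = √1.907 = 1.381 rad/s and 2ζω_n = 3.3, so ζ = 3.3/(2·1.381) = 1.19.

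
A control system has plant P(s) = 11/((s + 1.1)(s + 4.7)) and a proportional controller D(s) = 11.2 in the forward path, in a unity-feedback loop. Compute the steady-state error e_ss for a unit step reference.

0.0403

The loop is type 0. Static position error constant K_pos = D(0)·P(0) = 11.2·2.128 = 23.83.
Steady-state error to a unit step: e_ss = 1/(1+K_pos) = 1/24.83 = 0.0403.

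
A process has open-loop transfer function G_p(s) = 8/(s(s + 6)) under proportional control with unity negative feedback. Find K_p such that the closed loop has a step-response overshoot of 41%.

K_p = 15.1

From %OS = 100·exp(−πζ/√(1−ζ²)) = 41%, ζ = −ln(0.41)/√(π²+ln²(0.41)) = 0.273.
Characteristic equation s² + 6s + 8K_p = 0 gives ζ = 6/(2√(8K_p)).
Setting ζ = 0.273: √(8K_p) = 6/(2·0.273) = 10.99, so K_p = 120.7/8 = 15.1.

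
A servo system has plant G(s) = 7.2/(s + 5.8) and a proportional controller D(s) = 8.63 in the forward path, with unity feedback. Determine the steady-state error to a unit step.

0.0854

The loop is type 0. Static position error constant K_pos = D(0)·G(0) = 8.63·1.241 = 10.71.
Steady-state error to a unit step: e_ss = 1/(1+K_pos) = 1/11.71 = 0.0854.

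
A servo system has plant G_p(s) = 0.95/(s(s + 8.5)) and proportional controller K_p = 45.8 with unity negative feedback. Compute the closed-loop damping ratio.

ζ = 0.644

1 + K_p·G_p(s) = 0 gives s² + 8.5s + 43.51 = 0.
Matching s² + 2ζω_n s + ω_n²: ω_n = √43.51 = 6.596 rad/s and 2ζω_n = 8.5, so ζ = 8.5/(2·6.596) = 0.644.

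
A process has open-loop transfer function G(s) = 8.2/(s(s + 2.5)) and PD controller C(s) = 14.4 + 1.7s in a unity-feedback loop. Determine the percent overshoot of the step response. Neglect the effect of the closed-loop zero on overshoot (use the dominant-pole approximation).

2.64%

Forward path: (14.4 + 1.7s)·8.2/(s(s+2.5)). The closed-loop characteristic equation is s² + (2.5 + 8.2·1.7)s + 8.2·14.4 = 0.
That is s² + 16.44s + 118.1 = 0, so ω_n = 10.87 rad/s and ζ = 16.44/(2·10.87) = 0.7565.
%OS = 100·exp(−πζ/√(1−ζ²)) = 2.64%.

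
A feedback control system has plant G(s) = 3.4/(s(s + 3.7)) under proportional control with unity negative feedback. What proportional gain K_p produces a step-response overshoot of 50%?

From %OS = 100·exp(−πζ/√(1−ζ²)) = 50%, ζ = −ln(0.5)/√(π²+ln²(0.5)) = 0.2155.
Characteristic equation s² + 3.7s + 3.4K_p = 0 gives ζ = 3.7/(2√(3.4K_p)).
Setting ζ = 0.2155: √(3.4K_p) = 3.7/(2·0.2155) = 8.587, so K_p = 73.73/3.4 = 21.7.

K_p = 21.7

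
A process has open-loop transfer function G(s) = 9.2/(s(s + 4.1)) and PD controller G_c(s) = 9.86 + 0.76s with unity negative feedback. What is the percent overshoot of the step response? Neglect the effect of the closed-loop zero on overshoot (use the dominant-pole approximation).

Forward path: (9.86 + 0.76s)·9.2/(s(s+4.1)). The closed-loop characteristic equation is s² + (4.1 + 9.2·0.76)s + 9.2·9.86 = 0.
That is s² + 11.09s + 90.71 = 0, so ω_n = 9.524 rad/s and ζ = 11.09/(2·9.524) = 0.5823.
%OS = 100·exp(−πζ/√(1−ζ²)) = 10.5%.

10.5%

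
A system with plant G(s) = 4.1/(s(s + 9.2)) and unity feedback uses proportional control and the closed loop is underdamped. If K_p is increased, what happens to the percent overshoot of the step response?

Characteristic equation s² + 9.2s + K_p·4.1 = 0: raising K_p raises ω_n while 2ζω_n = 9.2 is fixed, so ζ falls and overshoot grows.

increase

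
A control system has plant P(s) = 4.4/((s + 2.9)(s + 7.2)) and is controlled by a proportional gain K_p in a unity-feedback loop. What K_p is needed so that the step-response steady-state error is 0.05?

The loop is type 0, so e_ss(step) = 1/(1 + K_pos) with K_pos = K_p·P(0).
P(0) = 0.2107. Require 1/(1 + K_p·0.2107) = 0.05, so 1 + 0.2107·K_p = 20.
K_p = (20 − 1)/0.2107 = 90.2.

K_p = 90.2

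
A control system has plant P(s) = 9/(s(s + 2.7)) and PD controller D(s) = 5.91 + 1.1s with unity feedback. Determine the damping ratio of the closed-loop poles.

Forward path: (5.91 + 1.1s)·9/(s(s+2.7)). The closed-loop characteristic equation is s² + (2.7 + 9·1.1)s + 9·5.91 = 0.
That is s² + 12.6s + 53.19 = 0, so ω_n = 7.293 rad/s and ζ = 12.6/(2·7.293) = 0.8638.

ζ = 0.864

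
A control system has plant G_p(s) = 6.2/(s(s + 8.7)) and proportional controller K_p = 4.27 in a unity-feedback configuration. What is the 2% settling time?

T_s ≈ 0.92 s

Closed-loop characteristic equation: s² + 8.7s + 26.47 = 0, so ω_n = 5.145 rad/s and ζ = 8.7/(2·5.145) = 0.8454.
2% settling time T_s ≈ 4/(ζω_n) = 4/4.35 = 0.92 s.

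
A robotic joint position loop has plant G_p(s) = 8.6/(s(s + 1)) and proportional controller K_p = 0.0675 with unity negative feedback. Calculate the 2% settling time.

T_s ≈ 8 s

The closed-loop denominator s² + 1s + 0.5805 gives ω_n = √0.5805 = 0.7619 and ζ = 1/(2ω_n) = 0.6562.
2% settling time T_s ≈ 4/(ζω_n) = 4/0.5 = 8 s.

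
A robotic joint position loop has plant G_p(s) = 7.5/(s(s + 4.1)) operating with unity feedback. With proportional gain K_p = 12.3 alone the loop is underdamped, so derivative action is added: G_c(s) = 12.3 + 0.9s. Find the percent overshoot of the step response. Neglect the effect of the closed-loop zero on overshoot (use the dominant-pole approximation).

Forward path: (12.3 + 0.9s)·7.5/(s(s+4.1)). The closed-loop characteristic equation is s² + (4.1 + 7.5·0.9)s + 7.5·12.3 = 0.
That is s² + 10.85s + 92.25 = 0, so ω_n = 9.605 rad/s and ζ = 10.85/(2·9.605) = 0.5648.
%OS = 100·exp(−πζ/√(1−ζ²)) = 11.6%.

11.6%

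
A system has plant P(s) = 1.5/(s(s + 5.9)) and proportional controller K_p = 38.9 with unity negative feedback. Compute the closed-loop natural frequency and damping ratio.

ω_n = 7.64 rad/s, ζ = 0.386

With unity feedback the closed-loop characteristic equation is s² + 5.9s + 38.9·1.5 = s² + 5.9s + 58.35 = 0.
Matching s² + 2ζω_n s + ω_n²: ω_n = √58.35 = 7.639 rad/s and 2ζω_n = 5.9, so ζ = 5.9/(2·7.639) = 0.386.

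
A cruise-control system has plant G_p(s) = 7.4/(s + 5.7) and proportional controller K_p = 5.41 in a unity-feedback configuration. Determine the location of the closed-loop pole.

Closed-loop transfer function: T(s) = K_p·G_p(s)/(1 + K_p·G_p(s)) = 40.03/(s + 5.7 + 40.03) = 40.03/(s + 45.73).
The closed-loop pole is at s = −45.73.

s = -45.73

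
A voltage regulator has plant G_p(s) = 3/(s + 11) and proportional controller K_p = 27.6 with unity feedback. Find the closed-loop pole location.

s = -93.8

Closed-loop transfer function: T(s) = K_p·G_p(s)/(1 + K_p·G_p(s)) = 82.8/(s + 11 + 82.8) = 82.8/(s + 93.8).
The closed-loop pole is at s = −93.8.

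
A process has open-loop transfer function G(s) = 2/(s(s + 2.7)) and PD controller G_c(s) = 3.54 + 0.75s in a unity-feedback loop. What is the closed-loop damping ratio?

Forward path: (3.54 + 0.75s)·2/(s(s+2.7)). The closed-loop characteristic equation is s² + (2.7 + 2·0.75)s + 2·3.54 = 0.
That is s² + 4.2s + 7.08 = 0, so ω_n = 2.661 rad/s and ζ = 4.2/(2·2.661) = 0.7892.

ζ = 0.789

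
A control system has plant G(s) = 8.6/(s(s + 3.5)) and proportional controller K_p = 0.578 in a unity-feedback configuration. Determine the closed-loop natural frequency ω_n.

ω_n = 2.23 rad/s

With unity feedback the closed-loop characteristic equation is s² + 3.5s + 0.578·8.6 = s² + 3.5s + 4.971 = 0.
Matching s² + 2ζω_n s + ω_n²: ω_n = √4.971 = 2.23 rad/s and 2ζω_n = 3.5, so ζ = 3.5/(2·2.23) = 0.785.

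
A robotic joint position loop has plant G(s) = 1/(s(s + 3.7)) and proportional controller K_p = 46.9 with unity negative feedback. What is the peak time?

From 1 + K_pG(s) = 0: s² + 3.7s + 46.9 = 0 ⇒ ω_n = 6.848, ζ = 0.2701.
Damped frequency ω_d = ω_n√(1−ζ²) = 6.594 rad/s, so peak time T_p = π/ω_d = 0.476 s.

T_p = 0.476 s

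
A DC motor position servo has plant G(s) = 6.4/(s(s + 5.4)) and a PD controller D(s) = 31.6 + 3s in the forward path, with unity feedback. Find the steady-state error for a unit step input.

The open loop D(s)G(s) has a pole at the origin (type 1), so the static position error constant is infinite and e_ss = 1/(1+∞) = 0.

0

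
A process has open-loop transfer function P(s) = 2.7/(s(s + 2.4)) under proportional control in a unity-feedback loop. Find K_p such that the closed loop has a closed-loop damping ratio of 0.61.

Closed-loop characteristic equation: s² + 2.4s + K_p·2.7 = 0.
So ω_n = √(2.7K_p) and 2ζω_n = 2.4, giving ζ = 2.4/(2√(2.7K_p)).
Setting ζ = 0.61: √(2.7K_p) = 2.4/(2·0.61) = 1.967, so K_p = 3.87/2.7 = 1.43.

K_p = 1.43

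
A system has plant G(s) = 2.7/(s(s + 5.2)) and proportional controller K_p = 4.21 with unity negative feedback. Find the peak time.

T_p = 1.46 s

From 1 + K_pG(s) = 0: s² + 5.2s + 11.37 = 0 ⇒ ω_n = 3.371, ζ = 0.7712.
Damped frequency ω_d = ω_n√(1−ζ²) = 2.146 rad/s, so peak time T_p = π/ω_d = 1.46 s.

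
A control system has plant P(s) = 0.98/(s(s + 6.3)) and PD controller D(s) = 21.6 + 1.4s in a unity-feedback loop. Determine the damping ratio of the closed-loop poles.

ζ = 0.834

Forward path: (21.6 + 1.4s)·0.98/(s(s+6.3)). The closed-loop characteristic equation is s² + (6.3 + 0.98·1.4)s + 0.98·21.6 = 0.
That is s² + 7.672s + 21.17 = 0, so ω_n = 4.601 rad/s and ζ = 7.672/(2·4.601) = 0.8338.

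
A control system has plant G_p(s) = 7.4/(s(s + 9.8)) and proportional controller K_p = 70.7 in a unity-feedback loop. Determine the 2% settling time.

The closed-loop denominator s² + 9.8s + 523.2 gives ω_n = √523.2 = 22.87 and ζ = 9.8/(2ω_n) = 0.2142.
2% settling time T_s ≈ 4/(ζω_n) = 4/4.9 = 0.816 s.

T_s ≈ 0.816 s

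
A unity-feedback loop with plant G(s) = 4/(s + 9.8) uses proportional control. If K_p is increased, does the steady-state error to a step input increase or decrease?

e_ss = 1/(1 + K_p·G(0)); a larger K_p raises the denominator, so e_ss decreases.

decrease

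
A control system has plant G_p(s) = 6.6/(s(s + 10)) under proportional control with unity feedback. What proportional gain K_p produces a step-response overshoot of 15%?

From %OS = 100·exp(−πζ/√(1−ζ²)) = 15%, ζ = −ln(0.15)/√(π²+ln²(0.15)) = 0.5169.
Characteristic equation s² + 10s + 6.6K_p = 0 gives ζ = 10/(2√(6.6K_p)).
Setting ζ = 0.5169: √(6.6K_p) = 10/(2·0.5169) = 9.672, so K_p = 93.56/6.6 = 14.2.

K_p = 14.2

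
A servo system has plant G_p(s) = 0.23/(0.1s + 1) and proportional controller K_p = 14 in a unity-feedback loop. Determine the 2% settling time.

T_s ≈ 0.0948 s

Closed loop: T(s) = K_p·G_p/(1+K_p·G_p) = 3.22/(0.1s + 1 + 3.22), with pole at s = −(1 + 3.22)/0.1 = −42.2.
τ = 1/42.2 = 0.0237 s, so 2% settling time ≈ 4τ = 0.0948 s.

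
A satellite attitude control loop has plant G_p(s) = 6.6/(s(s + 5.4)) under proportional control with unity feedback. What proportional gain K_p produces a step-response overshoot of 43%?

K_p = 16.4

From %OS = 100·exp(−πζ/√(1−ζ²)) = 43%, ζ = −ln(0.43)/√(π²+ln²(0.43)) = 0.2594.
Characteristic equation s² + 5.4s + 6.6K_p = 0 gives ζ = 5.4/(2√(6.6K_p)).
Setting ζ = 0.2594: √(6.6K_p) = 5.4/(2·0.2594) = 10.41, so K_p = 108.3/6.6 = 16.4.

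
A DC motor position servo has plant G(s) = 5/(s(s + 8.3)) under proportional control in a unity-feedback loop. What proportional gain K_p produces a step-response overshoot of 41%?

From %OS = 100·exp(−πζ/√(1−ζ²)) = 41%, ζ = −ln(0.41)/√(π²+ln²(0.41)) = 0.273.
Characteristic equation s² + 8.3s + 5K_p = 0 gives ζ = 8.3/(2√(5K_p)).
Setting ζ = 0.273: √(5K_p) = 8.3/(2·0.273) = 15.2, so K_p = 231/5 = 46.2.

K_p = 46.2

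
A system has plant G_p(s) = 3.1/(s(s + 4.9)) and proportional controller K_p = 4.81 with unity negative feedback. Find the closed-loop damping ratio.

The closed-loop denominator is s(s+4.9) + 4.81·3.1 = s² + 4.9s + 14.91.
Matching s² + 2ζω_n s + ω_n²: ω_n = √14.91 = 3.861 rad/s and 2ζω_n = 4.9, so ζ = 4.9/(2·3.861) = 0.634.

ζ = 0.634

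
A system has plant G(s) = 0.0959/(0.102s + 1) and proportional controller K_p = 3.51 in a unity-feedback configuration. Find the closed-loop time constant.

τ = 0.0763 s

Closed loop: T(s) = K_p·G/(1+K_p·G) = 0.3366/(0.102s + 1 + 0.3366), with pole at s = −(1 + 0.3366)/0.102 = −13.1.
Closed-loop time constant τ = 1/13.1 = 0.0763 s.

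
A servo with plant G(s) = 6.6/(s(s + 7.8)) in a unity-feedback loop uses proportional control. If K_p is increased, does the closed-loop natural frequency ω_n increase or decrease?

ω_n = √(6.6·K_p), which grows with K_p.

increase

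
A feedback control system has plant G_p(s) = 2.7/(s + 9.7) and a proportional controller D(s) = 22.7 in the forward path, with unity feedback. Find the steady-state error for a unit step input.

The loop is type 0. Static position error constant K_pos = D(0)·G_p(0) = 22.7·0.2784 = 6.319.
Steady-state error to a unit step: e_ss = 1/(1+K_pos) = 1/7.319 = 0.137.

0.137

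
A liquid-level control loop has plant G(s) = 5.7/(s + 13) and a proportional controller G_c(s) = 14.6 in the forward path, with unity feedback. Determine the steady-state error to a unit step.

The loop is type 0. Static position error constant K_pos = G_c(0)·G(0) = 14.6·0.4385 = 6.402.
Steady-state error to a unit step: e_ss = 1/(1+K_pos) = 1/7.402 = 0.135.

0.135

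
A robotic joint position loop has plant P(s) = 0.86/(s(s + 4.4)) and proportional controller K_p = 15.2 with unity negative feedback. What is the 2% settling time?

The closed-loop denominator s² + 4.4s + 13.07 gives ω_n = √13.07 = 3.616 and ζ = 4.4/(2ω_n) = 0.6085.
2% settling time T_s ≈ 4/(ζω_n) = 4/2.2 = 1.82 s.

T_s ≈ 1.82 s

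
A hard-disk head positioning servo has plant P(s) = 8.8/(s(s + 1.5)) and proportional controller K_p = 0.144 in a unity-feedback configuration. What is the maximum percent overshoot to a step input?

6.04%

From 1 + K_pP(s) = 0: s² + 1.5s + 1.267 = 0 ⇒ ω_n = 1.126, ζ = 0.6663.
%OS = 100·exp(−πζ/√(1−ζ²)) = 100·exp(−π·0.6663/√0.5561) = 6.04%.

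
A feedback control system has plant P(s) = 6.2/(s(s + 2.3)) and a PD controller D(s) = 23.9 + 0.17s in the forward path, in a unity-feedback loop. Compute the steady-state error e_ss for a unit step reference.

0

The open loop D(s)P(s) has a pole at the origin (type 1), so the static position error constant is infinite and e_ss = 1/(1+∞) = 0.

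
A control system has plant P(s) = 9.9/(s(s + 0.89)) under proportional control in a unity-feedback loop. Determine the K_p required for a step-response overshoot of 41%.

K_p = 0.268

From %OS = 100·exp(−πζ/√(1−ζ²)) = 41%, ζ = −ln(0.41)/√(π²+ln²(0.41)) = 0.273.
Characteristic equation s² + 0.89s + 9.9K_p = 0 gives ζ = 0.89/(2√(9.9K_p)).
Setting ζ = 0.273: √(9.9K_p) = 0.89/(2·0.273) = 1.63, so K_p = 2.657/9.9 = 0.268.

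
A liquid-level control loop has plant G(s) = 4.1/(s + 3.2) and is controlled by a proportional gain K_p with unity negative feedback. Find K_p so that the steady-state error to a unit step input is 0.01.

K_p = 77.3

For a type-0 loop with proportional control, e_ss = 1/(1 + K_p·G(0)).
G(0) = 1.281. Require 1/(1 + K_p·1.281) = 0.01, so 1 + 1.281·K_p = 100.
K_p = (100 − 1)/1.281 = 77.3.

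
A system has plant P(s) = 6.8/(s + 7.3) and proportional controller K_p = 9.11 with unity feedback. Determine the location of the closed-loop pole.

Closed-loop transfer function: T(s) = K_p·P(s)/(1 + K_p·P(s)) = 61.95/(s + 7.3 + 61.95) = 61.95/(s + 69.25).
The closed-loop pole is at s = −69.25.

s = -69.25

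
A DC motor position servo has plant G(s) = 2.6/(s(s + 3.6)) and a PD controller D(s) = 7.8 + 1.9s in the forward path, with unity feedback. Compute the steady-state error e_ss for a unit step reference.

0

The open loop D(s)G(s) has a pole at the origin (type 1), so the static position error constant is infinite and e_ss = 1/(1+∞) = 0.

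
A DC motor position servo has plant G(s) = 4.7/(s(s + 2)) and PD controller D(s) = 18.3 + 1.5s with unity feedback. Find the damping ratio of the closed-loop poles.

ζ = 0.488

Forward path: (18.3 + 1.5s)·4.7/(s(s+2)). The closed-loop characteristic equation is s² + (2 + 4.7·1.5)s + 4.7·18.3 = 0.
That is s² + 9.05s + 86.01 = 0, so ω_n = 9.274 rad/s and ζ = 9.05/(2·9.274) = 0.4879.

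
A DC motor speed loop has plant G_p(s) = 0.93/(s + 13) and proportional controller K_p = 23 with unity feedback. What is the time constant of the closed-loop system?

Closed-loop transfer function: T(s) = K_p·G_p(s)/(1 + K_p·G_p(s)) = 21.39/(s + 13 + 21.39) = 21.39/(s + 34.39).
Time constant τ = 1/34.39 = 0.0291 s.

τ = 0.0291 s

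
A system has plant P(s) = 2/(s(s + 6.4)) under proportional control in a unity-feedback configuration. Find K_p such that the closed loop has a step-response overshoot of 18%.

K_p = 22.3

From %OS = 100·exp(−πζ/√(1−ζ²)) = 18%, ζ = −ln(0.18)/√(π²+ln²(0.18)) = 0.4791.
Characteristic equation s² + 6.4s + 2K_p = 0 gives ζ = 6.4/(2√(2K_p)).
Setting ζ = 0.4791: √(2K_p) = 6.4/(2·0.4791) = 6.679, so K_p = 44.61/2 = 22.3.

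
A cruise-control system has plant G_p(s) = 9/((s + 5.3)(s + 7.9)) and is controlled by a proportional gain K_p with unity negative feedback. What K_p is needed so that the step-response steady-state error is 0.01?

For a type-0 loop with proportional control, e_ss = 1/(1 + K_p·G_p(0)).
G_p(0) = 0.215. Require 1/(1 + K_p·0.215) = 0.01, so 1 + 0.215·K_p = 100.
K_p = (100 − 1)/0.215 = 461.

K_p = 461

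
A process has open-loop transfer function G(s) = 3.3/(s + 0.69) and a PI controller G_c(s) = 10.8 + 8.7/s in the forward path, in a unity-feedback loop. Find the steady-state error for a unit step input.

0

The open loop G_c(s)G(s) has a pole at the origin (type 1), so the static position error constant is infinite and e_ss = 1/(1+∞) = 0.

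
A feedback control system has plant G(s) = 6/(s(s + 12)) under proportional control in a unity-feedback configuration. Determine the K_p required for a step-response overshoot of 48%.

K_p = 116

From %OS = 100·exp(−πζ/√(1−ζ²)) = 48%, ζ = −ln(0.48)/√(π²+ln²(0.48)) = 0.2275.
Characteristic equation s² + 12s + 6K_p = 0 gives ζ = 12/(2√(6K_p)).
Setting ζ = 0.2275: √(6K_p) = 12/(2·0.2275) = 26.37, so K_p = 695.5/6 = 116.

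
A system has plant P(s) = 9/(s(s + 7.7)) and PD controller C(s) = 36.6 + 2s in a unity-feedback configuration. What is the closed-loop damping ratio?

Forward path: (36.6 + 2s)·9/(s(s+7.7)). The closed-loop characteristic equation is s² + (7.7 + 9·2)s + 9·36.6 = 0.
That is s² + 25.7s + 329.4 = 0, so ω_n = 18.15 rad/s and ζ = 25.7/(2·18.15) = 0.708.

ζ = 0.708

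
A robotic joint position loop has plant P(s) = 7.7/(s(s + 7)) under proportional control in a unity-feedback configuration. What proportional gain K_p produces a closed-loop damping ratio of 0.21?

K_p = 36.1

Closed-loop characteristic equation: s² + 7s + K_p·7.7 = 0.
So ω_n = √(7.7K_p) and 2ζω_n = 7, giving ζ = 7/(2√(7.7K_p)).
Setting ζ = 0.21: √(7.7K_p) = 7/(2·0.21) = 16.67, so K_p = 277.8/7.7 = 36.1.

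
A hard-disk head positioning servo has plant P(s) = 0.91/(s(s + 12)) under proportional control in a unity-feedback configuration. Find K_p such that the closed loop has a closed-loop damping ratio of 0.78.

K_p = 65

Closed-loop characteristic equation: s² + 12s + K_p·0.91 = 0.
So ω_n = √(0.91K_p) and 2ζω_n = 12, giving ζ = 12/(2√(0.91K_p)).
Setting ζ = 0.78: √(0.91K_p) = 12/(2·0.78) = 7.692, so K_p = 59.17/0.91 = 65.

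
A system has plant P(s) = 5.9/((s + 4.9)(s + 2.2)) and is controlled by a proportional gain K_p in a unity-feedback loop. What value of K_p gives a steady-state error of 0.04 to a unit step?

K_p = 43.9

For a type-0 loop with proportional control, e_ss = 1/(1 + K_p·P(0)).
P(0) = 0.5473. Require 1/(1 + K_p·0.5473) = 0.04, so 1 + 0.5473·K_p = 25.
K_p = (25 − 1)/0.5473 = 43.9.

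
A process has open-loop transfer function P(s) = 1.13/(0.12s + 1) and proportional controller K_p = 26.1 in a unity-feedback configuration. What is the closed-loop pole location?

Closed loop: T(s) = K_p·P/(1+K_p·P) = 29.49/(0.12s + 1 + 29.49), with pole at s = −(1 + 29.49)/0.12 = −254.1.

s = -254.1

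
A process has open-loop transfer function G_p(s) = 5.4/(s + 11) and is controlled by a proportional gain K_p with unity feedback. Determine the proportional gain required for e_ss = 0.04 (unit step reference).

Steady-state error for a unit step on this type-0 loop is 1/(1 + K_p·G_p(0)).
G_p(0) = 0.4909. Require 1/(1 + K_p·0.4909) = 0.04, so 1 + 0.4909·K_p = 25.
K_p = (25 − 1)/0.4909 = 48.9.

K_p = 48.9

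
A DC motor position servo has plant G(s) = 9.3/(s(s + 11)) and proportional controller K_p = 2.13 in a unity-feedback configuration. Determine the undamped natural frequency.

The closed-loop denominator is s(s+11) + 2.13·9.3 = s² + 11s + 19.81.
So ω_n² = 19.81 ⇒ ω_n = 4.451 rad/s, and ζ = 11/(2ω_n) = 1.24.

ω_n = 4.45 rad/s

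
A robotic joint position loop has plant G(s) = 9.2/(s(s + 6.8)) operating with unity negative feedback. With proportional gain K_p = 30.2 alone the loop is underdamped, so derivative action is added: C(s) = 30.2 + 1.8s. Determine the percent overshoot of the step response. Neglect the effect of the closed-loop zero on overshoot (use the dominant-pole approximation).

Forward path: (30.2 + 1.8s)·9.2/(s(s+6.8)). The closed-loop characteristic equation is s² + (6.8 + 9.2·1.8)s + 9.2·30.2 = 0.
That is s² + 23.36s + 277.8 = 0, so ω_n = 16.67 rad/s and ζ = 23.36/(2·16.67) = 0.7007.
%OS = 100·exp(−πζ/√(1−ζ²)) = 4.57%.

4.57%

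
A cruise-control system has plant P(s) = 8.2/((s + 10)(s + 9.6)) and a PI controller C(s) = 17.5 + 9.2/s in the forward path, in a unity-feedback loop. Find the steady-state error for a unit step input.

The open loop C(s)P(s) has a pole at the origin (type 1), so the static position error constant is infinite and e_ss = 1/(1+∞) = 0.

0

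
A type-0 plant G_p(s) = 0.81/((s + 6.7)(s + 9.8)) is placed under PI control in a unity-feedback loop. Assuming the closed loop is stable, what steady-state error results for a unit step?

The PI controller's integrator makes the forward path type 1, so e_ss to a step is zero.

0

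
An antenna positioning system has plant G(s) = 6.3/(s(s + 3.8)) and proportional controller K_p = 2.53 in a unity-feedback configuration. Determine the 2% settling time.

The closed-loop denominator s² + 3.8s + 15.94 gives ω_n = √15.94 = 3.992 and ζ = 3.8/(2ω_n) = 0.4759.
2% settling time T_s ≈ 4/(ζω_n) = 4/1.9 = 2.11 s.

T_s ≈ 2.11 s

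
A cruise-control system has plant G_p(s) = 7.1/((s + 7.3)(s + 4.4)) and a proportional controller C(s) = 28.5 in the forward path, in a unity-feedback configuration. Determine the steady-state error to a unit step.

The loop is type 0. Static position error constant K_pos = C(0)·G_p(0) = 28.5·0.221 = 6.3.
Steady-state error to a unit step: e_ss = 1/(1+K_pos) = 1/7.3 = 0.137.

0.137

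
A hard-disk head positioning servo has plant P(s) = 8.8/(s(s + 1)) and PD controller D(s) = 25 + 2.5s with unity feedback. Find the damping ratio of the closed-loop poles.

ζ = 0.775

Forward path: (25 + 2.5s)·8.8/(s(s+1)). The closed-loop characteristic equation is s² + (1 + 8.8·2.5)s + 8.8·25 = 0.
That is s² + 23s + 220 = 0, so ω_n = 14.83 rad/s and ζ = 23/(2·14.83) = 0.7753.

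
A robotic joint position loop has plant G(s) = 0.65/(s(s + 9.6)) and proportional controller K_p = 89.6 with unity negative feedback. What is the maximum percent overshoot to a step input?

From 1 + K_pG(s) = 0: s² + 9.6s + 58.24 = 0 ⇒ ω_n = 7.632, ζ = 0.629.
%OS = 100·exp(−πζ/√(1−ζ²)) = 100·exp(−π·0.629/√0.6044) = 7.87%.

7.87%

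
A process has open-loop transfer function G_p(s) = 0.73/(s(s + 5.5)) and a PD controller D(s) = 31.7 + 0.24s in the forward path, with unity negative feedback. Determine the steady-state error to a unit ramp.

0.238

The loop has one pole at the origin (type 1). Velocity error constant K_v = lim_{s→0} s·D(s)G_p(s) = 31.7·0.73/5.5 = 4.207.
Steady-state error to a unit ramp: e_ss = 1/K_v = 0.238.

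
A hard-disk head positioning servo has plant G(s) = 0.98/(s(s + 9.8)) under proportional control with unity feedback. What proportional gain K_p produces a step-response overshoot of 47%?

From %OS = 100·exp(−πζ/√(1−ζ²)) = 47%, ζ = −ln(0.47)/√(π²+ln²(0.47)) = 0.2337.
Characteristic equation s² + 9.8s + 0.98K_p = 0 gives ζ = 9.8/(2√(0.98K_p)).
Setting ζ = 0.2337: √(0.98K_p) = 9.8/(2·0.2337) = 20.97, so K_p = 439.7/0.98 = 449.

K_p = 449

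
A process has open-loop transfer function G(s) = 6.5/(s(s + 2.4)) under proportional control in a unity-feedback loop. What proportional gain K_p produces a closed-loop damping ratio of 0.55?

Closed-loop characteristic equation: s² + 2.4s + K_p·6.5 = 0.
So ω_n = √(6.5K_p) and 2ζω_n = 2.4, giving ζ = 2.4/(2√(6.5K_p)).
Setting ζ = 0.55: √(6.5K_p) = 2.4/(2·0.55) = 2.182, so K_p = 4.76/6.5 = 0.732.

K_p = 0.732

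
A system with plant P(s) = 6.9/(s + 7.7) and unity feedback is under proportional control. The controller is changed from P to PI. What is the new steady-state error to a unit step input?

0

Adding integral action puts a pole at s = 0 in the forward path, raising the system type to 1; a type-1 loop has zero steady-state error to a step.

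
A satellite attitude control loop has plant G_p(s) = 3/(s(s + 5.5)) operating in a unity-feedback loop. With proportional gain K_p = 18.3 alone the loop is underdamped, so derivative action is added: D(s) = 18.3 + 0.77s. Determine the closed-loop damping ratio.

Forward path: (18.3 + 0.77s)·3/(s(s+5.5)). The closed-loop characteristic equation is s² + (5.5 + 3·0.77)s + 3·18.3 = 0.
That is s² + 7.81s + 54.9 = 0, so ω_n = 7.409 rad/s and ζ = 7.81/(2·7.409) = 0.527.

ζ = 0.527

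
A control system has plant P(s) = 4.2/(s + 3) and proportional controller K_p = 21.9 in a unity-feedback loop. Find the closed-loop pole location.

Closed-loop transfer function: T(s) = K_p·P(s)/(1 + K_p·P(s)) = 91.98/(s + 3 + 91.98) = 91.98/(s + 94.98).
The closed-loop pole is at s = −94.98.

s = -94.98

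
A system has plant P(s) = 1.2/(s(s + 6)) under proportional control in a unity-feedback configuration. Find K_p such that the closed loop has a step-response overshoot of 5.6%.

From %OS = 100·exp(−πζ/√(1−ζ²)) = 5.6%, ζ = −ln(0.056)/√(π²+ln²(0.056)) = 0.6761.
Characteristic equation s² + 6s + 1.2K_p = 0 gives ζ = 6/(2√(1.2K_p)).
Setting ζ = 0.6761: √(1.2K_p) = 6/(2·0.6761) = 4.437, so K_p = 19.69/1.2 = 16.4.

K_p = 16.4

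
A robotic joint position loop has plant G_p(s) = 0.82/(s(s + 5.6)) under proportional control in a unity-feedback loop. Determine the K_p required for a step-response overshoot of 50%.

K_p = 206

From %OS = 100·exp(−πζ/√(1−ζ²)) = 50%, ζ = −ln(0.5)/√(π²+ln²(0.5)) = 0.2155.
Characteristic equation s² + 5.6s + 0.82K_p = 0 gives ζ = 5.6/(2√(0.82K_p)).
Setting ζ = 0.2155: √(0.82K_p) = 5.6/(2·0.2155) = 13, so K_p = 168.9/0.82 = 206.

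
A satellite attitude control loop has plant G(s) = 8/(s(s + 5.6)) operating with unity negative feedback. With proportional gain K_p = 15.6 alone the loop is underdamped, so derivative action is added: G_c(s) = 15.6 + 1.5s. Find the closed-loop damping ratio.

Forward path: (15.6 + 1.5s)·8/(s(s+5.6)). The closed-loop characteristic equation is s² + (5.6 + 8·1.5)s + 8·15.6 = 0.
That is s² + 17.6s + 124.8 = 0, so ω_n = 11.17 rad/s and ζ = 17.6/(2·11.17) = 0.7877.

ζ = 0.788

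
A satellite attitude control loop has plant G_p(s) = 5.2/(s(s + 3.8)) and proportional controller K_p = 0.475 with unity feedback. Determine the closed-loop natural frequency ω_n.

The closed-loop denominator is s(s+3.8) + 0.475·5.2 = s² + 3.8s + 2.47.
So ω_n² = 2.47 ⇒ ω_n = 1.572 rad/s, and ζ = 3.8/(2ω_n) = 1.21.

ω_n = 1.57 rad/s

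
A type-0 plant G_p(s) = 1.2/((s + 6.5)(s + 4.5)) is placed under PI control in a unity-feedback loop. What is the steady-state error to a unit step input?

0

The PI controller's integrator makes the forward path type 1, so e_ss to a step is zero.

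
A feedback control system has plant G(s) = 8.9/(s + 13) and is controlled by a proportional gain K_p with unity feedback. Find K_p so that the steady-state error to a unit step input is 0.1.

The loop is type 0, so e_ss(step) = 1/(1 + K_pos) with K_pos = K_p·G(0).
G(0) = 0.6846. Require 1/(1 + K_p·0.6846) = 0.1, so 1 + 0.6846·K_p = 10.
K_p = (10 − 1)/0.6846 = 13.1.

K_p = 13.1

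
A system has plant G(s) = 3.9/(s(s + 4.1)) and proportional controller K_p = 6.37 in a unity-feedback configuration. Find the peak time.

Closed-loop characteristic equation: s² + 4.1s + 24.84 = 0, so ω_n = 4.984 rad/s and ζ = 4.1/(2·4.984) = 0.4113.
Damped frequency ω_d = ω_n√(1−ζ²) = 4.543 rad/s, so peak time T_p = π/ω_d = 0.691 s.

T_p = 0.691 s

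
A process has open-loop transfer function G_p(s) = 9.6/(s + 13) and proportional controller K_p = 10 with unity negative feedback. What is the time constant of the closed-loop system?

Closed-loop transfer function: T(s) = K_p·G_p(s)/(1 + K_p·G_p(s)) = 96/(s + 13 + 96) = 96/(s + 109).
Time constant τ = 1/109 = 0.00917 s.

τ = 0.00917 s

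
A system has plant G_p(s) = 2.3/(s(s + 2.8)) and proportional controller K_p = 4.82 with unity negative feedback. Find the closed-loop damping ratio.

ζ = 0.42

With unity feedback the closed-loop characteristic equation is s² + 2.8s + 4.82·2.3 = s² + 2.8s + 11.09 = 0.
So ω_n² = 11.09 ⇒ ω_n = 3.33 rad/s, and ζ = 2.8/(2ω_n) = 0.42.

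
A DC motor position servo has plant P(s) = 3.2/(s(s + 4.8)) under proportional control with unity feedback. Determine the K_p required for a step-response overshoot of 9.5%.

From %OS = 100·exp(−πζ/√(1−ζ²)) = 9.5%, ζ = −ln(0.095)/√(π²+ln²(0.095)) = 0.5996.
Characteristic equation s² + 4.8s + 3.2K_p = 0 gives ζ = 4.8/(2√(3.2K_p)).
Setting ζ = 0.5996: √(3.2K_p) = 4.8/(2·0.5996) = 4.003, so K_p = 16.02/3.2 = 5.01.

K_p = 5.01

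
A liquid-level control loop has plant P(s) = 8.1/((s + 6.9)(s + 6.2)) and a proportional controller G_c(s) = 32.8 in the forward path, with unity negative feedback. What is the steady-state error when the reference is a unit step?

The loop is type 0. Static position error constant K_pos = G_c(0)·P(0) = 32.8·0.1893 = 6.21.
Steady-state error to a unit step: e_ss = 1/(1+K_pos) = 1/7.21 = 0.139.

0.139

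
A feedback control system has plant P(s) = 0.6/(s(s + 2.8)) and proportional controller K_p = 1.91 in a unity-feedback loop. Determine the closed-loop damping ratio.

With unity feedback the closed-loop characteristic equation is s² + 2.8s + 1.91·0.6 = s² + 2.8s + 1.146 = 0.
Matching s² + 2ζω_n s + ω_n²: ω_n = √1.146 = 1.071 rad/s and 2ζω_n = 2.8, so ζ = 2.8/(2·1.071) = 1.31.

ζ = 1.31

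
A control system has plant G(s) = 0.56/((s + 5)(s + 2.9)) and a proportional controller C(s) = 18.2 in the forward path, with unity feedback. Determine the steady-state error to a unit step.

The loop is type 0. Static position error constant K_pos = C(0)·G(0) = 18.2·0.03862 = 0.7029.
Steady-state error to a unit step: e_ss = 1/(1+K_pos) = 1/1.703 = 0.587.

0.587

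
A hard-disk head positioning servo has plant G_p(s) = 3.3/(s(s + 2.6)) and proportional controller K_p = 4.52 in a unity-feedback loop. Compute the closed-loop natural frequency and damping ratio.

With unity feedback the closed-loop characteristic equation is s² + 2.6s + 4.52·3.3 = s² + 2.6s + 14.92 = 0.
Matching s² + 2ζω_n s + ω_n²: ω_n = √14.92 = 3.862 rad/s and 2ζω_n = 2.6, so ζ = 2.6/(2·3.862) = 0.337.

ω_n = 3.86 rad/s, ζ = 0.337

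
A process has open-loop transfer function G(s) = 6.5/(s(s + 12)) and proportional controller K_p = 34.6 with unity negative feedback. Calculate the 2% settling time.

T_s ≈ 0.667 s

From 1 + K_pG(s) = 0: s² + 12s + 224.9 = 0 ⇒ ω_n = 15, ζ = 0.4001.
2% settling time T_s ≈ 4/(ζω_n) = 4/6 = 0.667 s.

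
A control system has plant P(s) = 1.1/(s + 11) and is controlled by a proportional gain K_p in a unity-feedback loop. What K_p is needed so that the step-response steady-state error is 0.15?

K_p = 56.7

The loop is type 0, so e_ss(step) = 1/(1 + K_pos) with K_pos = K_p·P(0).
P(0) = 0.1. Require 1/(1 + K_p·0.1) = 0.15, so 1 + 0.1·K_p = 6.667.
K_p = (6.667 − 1)/0.1 = 56.7.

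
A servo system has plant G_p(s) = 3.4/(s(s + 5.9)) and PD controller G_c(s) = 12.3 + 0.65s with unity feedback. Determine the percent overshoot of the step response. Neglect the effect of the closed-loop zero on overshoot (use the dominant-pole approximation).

Forward path: (12.3 + 0.65s)·3.4/(s(s+5.9)). The closed-loop characteristic equation is s² + (5.9 + 3.4·0.65)s + 3.4·12.3 = 0.
That is s² + 8.11s + 41.82 = 0, so ω_n = 6.467 rad/s and ζ = 8.11/(2·6.467) = 0.627.
%OS = 100·exp(−πζ/√(1−ζ²)) = 7.98%.

7.98%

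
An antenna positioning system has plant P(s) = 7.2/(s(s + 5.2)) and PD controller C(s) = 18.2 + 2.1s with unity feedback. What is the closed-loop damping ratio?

Forward path: (18.2 + 2.1s)·7.2/(s(s+5.2)). The closed-loop characteristic equation is s² + (5.2 + 7.2·2.1)s + 7.2·18.2 = 0.
That is s² + 20.32s + 131 = 0, so ω_n = 11.45 rad/s and ζ = 20.32/(2·11.45) = 0.8875.

ζ = 0.888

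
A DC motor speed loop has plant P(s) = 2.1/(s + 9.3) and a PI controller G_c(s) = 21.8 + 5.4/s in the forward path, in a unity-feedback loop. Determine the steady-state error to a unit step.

The open loop G_c(s)P(s) has a pole at the origin (type 1), so the static position error constant is infinite and e_ss = 1/(1+∞) = 0.

0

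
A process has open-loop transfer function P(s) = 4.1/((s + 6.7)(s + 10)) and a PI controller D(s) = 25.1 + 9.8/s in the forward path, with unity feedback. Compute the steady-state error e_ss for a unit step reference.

0

The open loop D(s)P(s) has a pole at the origin (type 1), so the static position error constant is infinite and e_ss = 1/(1+∞) = 0.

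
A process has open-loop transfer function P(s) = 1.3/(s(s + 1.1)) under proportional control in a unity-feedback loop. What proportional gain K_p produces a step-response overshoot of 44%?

K_p = 3.64

From %OS = 100·exp(−πζ/√(1−ζ²)) = 44%, ζ = −ln(0.44)/√(π²+ln²(0.44)) = 0.2528.
Characteristic equation s² + 1.1s + 1.3K_p = 0 gives ζ = 1.1/(2√(1.3K_p)).
Setting ζ = 0.2528: √(1.3K_p) = 1.1/(2·0.2528) = 2.175, so K_p = 4.732/1.3 = 3.64.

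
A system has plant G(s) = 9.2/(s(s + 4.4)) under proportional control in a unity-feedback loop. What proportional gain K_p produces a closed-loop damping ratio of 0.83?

K_p = 0.764

Closed-loop characteristic equation: s² + 4.4s + K_p·9.2 = 0.
So ω_n = √(9.2K_p) and 2ζω_n = 4.4, giving ζ = 4.4/(2√(9.2K_p)).
Setting ζ = 0.83: √(9.2K_p) = 4.4/(2·0.83) = 2.651, so K_p = 7.026/9.2 = 0.764.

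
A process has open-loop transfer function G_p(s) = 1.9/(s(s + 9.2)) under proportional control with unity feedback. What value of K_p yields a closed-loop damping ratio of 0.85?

Closed-loop characteristic equation: s² + 9.2s + K_p·1.9 = 0.
So ω_n = √(1.9K_p) and 2ζω_n = 9.2, giving ζ = 9.2/(2√(1.9K_p)).
Setting ζ = 0.85: √(1.9K_p) = 9.2/(2·0.85) = 5.412, so K_p = 29.29/1.9 = 15.4.

K_p = 15.4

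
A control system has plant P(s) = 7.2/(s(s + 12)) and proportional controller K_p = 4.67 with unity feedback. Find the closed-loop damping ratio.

ζ = 1.03

With unity feedback the closed-loop characteristic equation is s² + 12s + 4.67·7.2 = s² + 12s + 33.62 = 0.
Matching s² + 2ζω_n s + ω_n²: ω_n = √33.62 = 5.799 rad/s and 2ζω_n = 12, so ζ = 12/(2·5.799) = 1.03.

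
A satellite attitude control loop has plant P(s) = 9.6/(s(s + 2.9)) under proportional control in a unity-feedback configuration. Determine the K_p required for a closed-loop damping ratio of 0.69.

K_p = 0.46

Closed-loop characteristic equation: s² + 2.9s + K_p·9.6 = 0.
So ω_n = √(9.6K_p) and 2ζω_n = 2.9, giving ζ = 2.9/(2√(9.6K_p)).
Setting ζ = 0.69: √(9.6K_p) = 2.9/(2·0.69) = 2.101, so K_p = 4.416/9.6 = 0.46.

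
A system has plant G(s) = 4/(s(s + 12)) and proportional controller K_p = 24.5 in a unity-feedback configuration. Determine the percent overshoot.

Closed-loop characteristic equation: s² + 12s + 98 = 0, so ω_n = 9.899 rad/s and ζ = 12/(2·9.899) = 0.6061.
%OS = 100·exp(−πζ/√(1−ζ²)) = 100·exp(−π·0.6061/√0.6327) = 9.13%.

9.13%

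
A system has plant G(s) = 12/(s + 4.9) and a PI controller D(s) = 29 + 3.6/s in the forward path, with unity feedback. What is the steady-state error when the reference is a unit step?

The open loop D(s)G(s) has a pole at the origin (type 1), so the static position error constant is infinite and e_ss = 1/(1+∞) = 0.

0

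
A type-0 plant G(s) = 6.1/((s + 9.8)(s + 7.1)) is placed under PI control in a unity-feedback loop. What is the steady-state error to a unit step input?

The PI controller's integrator makes the forward path type 1, so e_ss to a step is zero.

0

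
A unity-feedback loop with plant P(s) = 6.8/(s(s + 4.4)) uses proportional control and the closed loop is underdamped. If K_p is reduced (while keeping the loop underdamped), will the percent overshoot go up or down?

ζ = 4.4/(2√(6.8K_p)) rises as K_p falls; higher damping means less overshoot.

decrease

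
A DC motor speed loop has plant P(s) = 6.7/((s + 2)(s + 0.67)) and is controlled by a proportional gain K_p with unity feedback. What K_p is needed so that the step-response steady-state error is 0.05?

Steady-state error for a unit step on this type-0 loop is 1/(1 + K_p·P(0)).
P(0) = 5. Require 1/(1 + K_p·5) = 0.05, so 1 + 5·K_p = 20.
K_p = (20 − 1)/5 = 3.8.

K_p = 3.8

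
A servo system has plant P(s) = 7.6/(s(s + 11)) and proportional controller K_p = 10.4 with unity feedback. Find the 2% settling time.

T_s ≈ 0.727 s

Closed-loop characteristic equation: s² + 11s + 79.04 = 0, so ω_n = 8.89 rad/s and ζ = 11/(2·8.89) = 0.6186.
2% settling time T_s ≈ 4/(ζω_n) = 4/5.5 = 0.727 s.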